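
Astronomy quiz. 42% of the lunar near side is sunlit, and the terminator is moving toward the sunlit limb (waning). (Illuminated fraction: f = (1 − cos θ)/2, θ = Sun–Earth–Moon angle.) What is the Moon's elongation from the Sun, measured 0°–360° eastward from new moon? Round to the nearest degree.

From f = (1 − cos θ)/2: cos θ = 1 − 2×0.42 = 0.160; arccos → 80.8°.
Waning ⇒ past full, so θ = 360° − 80.8° = 279.2°.

279°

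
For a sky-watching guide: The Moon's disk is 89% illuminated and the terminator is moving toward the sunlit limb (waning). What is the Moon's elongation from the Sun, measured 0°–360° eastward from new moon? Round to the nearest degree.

219°

From f = (1 − cos θ)/2: cos θ = 1 − 2×0.89 = -0.780; arccos → 141.3°.
A waning Moon lies in 180°–360°, so θ = 360° − 141.3° = 218.7°.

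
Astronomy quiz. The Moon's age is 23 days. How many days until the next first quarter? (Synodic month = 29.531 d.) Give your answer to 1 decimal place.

13.9 days

First quarter is 0.25 of the way through the cycle: age 0.25 × 29.531 = 7.383 d.
This lunation's first quarter (7.383 d) has passed, so add one period: 36.914 − 23 = 13.914 days.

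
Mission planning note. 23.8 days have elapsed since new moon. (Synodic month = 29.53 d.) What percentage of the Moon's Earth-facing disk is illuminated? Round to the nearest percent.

33%

Phase angle: θ = 360°·(23.8 d)/(29.53 d) = 290.1°.
cos 290.1° = 0.344, so f = (1 − 0.344)/2 = 0.328, so 33%.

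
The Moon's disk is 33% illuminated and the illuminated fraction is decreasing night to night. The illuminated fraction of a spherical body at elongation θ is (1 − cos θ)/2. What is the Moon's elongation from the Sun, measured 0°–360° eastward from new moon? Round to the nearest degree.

Invert f = (1 − cos θ)/2 to get cos θ = 1 − 2(0.33) = 0.340, hence θ₀ = arccos 0.340 = 70.1°.
Since the Moon is past full (waning), take the reflex angle: θ = 360° − 70.1° = 289.9°.

290°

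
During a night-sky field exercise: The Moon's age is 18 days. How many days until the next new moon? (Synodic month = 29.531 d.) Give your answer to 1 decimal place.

One full lunation from the last new moon is 29.531 d; remaining = 29.531 − 18 = 11.531 d.

11.5 days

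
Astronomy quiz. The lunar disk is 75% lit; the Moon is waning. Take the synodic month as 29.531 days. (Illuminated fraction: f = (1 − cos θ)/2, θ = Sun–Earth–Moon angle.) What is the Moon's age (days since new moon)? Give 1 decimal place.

Invert f = (1 − cos θ)/2 to get cos θ = 1 − 2(0.75) = -0.500, hence θ₀ = arccos -0.500 = 120.0°.
Since the Moon is past full (waning), take the reflex angle: θ = 360° − 120.0° = 240.0°.
That fraction of the synodic month is 240.0/360 × 29.531 d ≈ 19.69 d.

19.7 days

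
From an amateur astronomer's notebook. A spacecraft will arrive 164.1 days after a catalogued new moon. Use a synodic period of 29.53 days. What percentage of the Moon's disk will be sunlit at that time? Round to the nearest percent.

97%

164.1/29.53 = 5.557 lunations, so 5 complete cycles and 16.45 d into the next.
Elongation θ = 360° × 16.45/29.53 ≈ 200.5°.
With cos θ = (-0.936), the lit fraction is (1 − (-0.936))/2 ≈ 0.968, so 97%.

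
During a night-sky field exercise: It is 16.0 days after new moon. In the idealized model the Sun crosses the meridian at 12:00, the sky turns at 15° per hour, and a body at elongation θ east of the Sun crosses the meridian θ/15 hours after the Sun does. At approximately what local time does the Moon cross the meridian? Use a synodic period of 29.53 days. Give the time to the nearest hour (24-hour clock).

Elongation θ = 360° × 16.0/29.53 ≈ 195.1°.
Delay after the Sun = 195.1° / (15°/h) ≈ 13.00 h.
12:00 + 13.00 h ≈ 01:00 → 01:00 to the nearest hour.

01:00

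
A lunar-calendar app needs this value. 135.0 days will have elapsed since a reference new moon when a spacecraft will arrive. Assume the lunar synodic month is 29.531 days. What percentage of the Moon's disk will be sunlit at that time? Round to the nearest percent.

Reduce mod P: 135.0 − 4×29.531 = 16.88 d into the current lunation.
Elongation θ = 360° × 16.88/29.531 ≈ 205.7°.
cos 205.7° = (-0.901), so f = (1 − (-0.901))/2 = 0.950, so 95%.

95%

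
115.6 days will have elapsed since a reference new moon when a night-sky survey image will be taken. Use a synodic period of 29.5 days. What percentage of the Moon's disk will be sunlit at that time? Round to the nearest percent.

Reduce mod P: 115.6 − 3×29.5 = 27.10 d into the current lunation.
The Moon has covered 27.10/29.5 of its cycle, so θ ≈ 360° × 27.10/29.5 = 330.7°.
cos 330.7° = 0.872, so f = (1 − 0.872)/2 = 0.064, so 6%.

6%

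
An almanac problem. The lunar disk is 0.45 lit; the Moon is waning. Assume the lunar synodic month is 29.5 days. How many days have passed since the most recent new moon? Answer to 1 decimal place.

Invert f = (1 − cos θ)/2 to get cos θ = 1 − 2(0.45) = 0.100, hence θ₀ = arccos 0.100 = 84.3°.
A waning Moon lies in 180°–360°, so θ = 360° − 84.3° = 275.7°.
That fraction of the synodic month is 275.7/360 × 29.5 d ≈ 22.60 d.

22.6 days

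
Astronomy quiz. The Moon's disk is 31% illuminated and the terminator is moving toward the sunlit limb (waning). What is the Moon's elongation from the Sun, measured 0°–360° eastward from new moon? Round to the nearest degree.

292°

Invert f = (1 − cos θ)/2 to get cos θ = 1 − 2(0.31) = 0.380, hence θ₀ = arccos 0.380 = 67.7°.
A waning Moon lies in 180°–360°, so θ = 360° − 67.7° = 292.3°.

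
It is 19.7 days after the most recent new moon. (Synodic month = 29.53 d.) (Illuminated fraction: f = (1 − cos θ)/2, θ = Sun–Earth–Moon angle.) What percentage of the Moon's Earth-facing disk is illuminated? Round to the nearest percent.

The Moon has covered 19.7/29.53 of its cycle, so θ ≈ 360° × 19.7/29.53 = 240.2°.
With cos θ = (-0.498), the lit fraction is (1 − (-0.498))/2 ≈ 0.749, so 75%.

75%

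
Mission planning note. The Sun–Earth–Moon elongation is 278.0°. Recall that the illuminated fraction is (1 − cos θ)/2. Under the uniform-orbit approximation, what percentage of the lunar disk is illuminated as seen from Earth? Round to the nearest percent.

cos 278.0° = 0.139, so f = (1 − 0.139)/2 = 0.430, i.e. 43%.

43%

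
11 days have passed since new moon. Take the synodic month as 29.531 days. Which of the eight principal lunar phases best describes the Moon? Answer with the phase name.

θ ≈ 360° × 11/29.531 = 134°, which falls in the waxing gibbous sector.

waxing gibbous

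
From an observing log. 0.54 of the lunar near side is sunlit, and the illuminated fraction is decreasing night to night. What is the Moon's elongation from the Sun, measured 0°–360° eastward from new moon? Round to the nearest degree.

From f = (1 − cos θ)/2: cos θ = 1 − 2×0.54 = -0.080; arccos → 94.6°.
Waning ⇒ past full, so θ = 360° − 94.6° = 265.4°.

265°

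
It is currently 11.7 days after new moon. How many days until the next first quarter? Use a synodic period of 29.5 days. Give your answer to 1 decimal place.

First quarter occurs at elongation 90°, i.e. at age 29.5 × 90/360 = 7.375 d.
Already past this cycle's first quarter; the next is at 7.375 + 29.5 = 36.875 d, so 36.875 − 11.7 = 25.175 days.

25.2 days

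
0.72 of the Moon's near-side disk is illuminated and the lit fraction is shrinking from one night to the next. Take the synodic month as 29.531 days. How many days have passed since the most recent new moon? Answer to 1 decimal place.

20.0 days

Invert f = (1 − cos θ)/2 to get cos θ = 1 − 2(0.72) = -0.440, hence θ₀ = arccos -0.440 = 116.1°.
Since the Moon is past full (waning), take the reflex angle: θ = 360° − 116.1° = 243.9°.
Age = 29.531 × 243.9°/360° ≈ 20.01 days.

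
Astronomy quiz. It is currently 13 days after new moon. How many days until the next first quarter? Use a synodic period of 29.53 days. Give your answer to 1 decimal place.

23.9 days

First quarter occurs at elongation 90°, i.e. at age 29.53 × 90/360 = 7.383 d.
This lunation's first quarter (7.383 d) has passed, so add one period: 36.913 − 13 = 23.913 days.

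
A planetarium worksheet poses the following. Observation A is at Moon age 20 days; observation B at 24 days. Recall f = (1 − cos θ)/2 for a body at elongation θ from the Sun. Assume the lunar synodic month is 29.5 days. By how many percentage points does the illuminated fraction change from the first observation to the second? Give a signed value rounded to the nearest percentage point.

-41 percentage points

First observation: θ = 360°·20/29.5 = 244.1°, so f = 0.719.
Second observation: θ = 292.9°, f = 0.306.
Δf = 0.306 − 0.719 = -0.413, i.e. -41 pp.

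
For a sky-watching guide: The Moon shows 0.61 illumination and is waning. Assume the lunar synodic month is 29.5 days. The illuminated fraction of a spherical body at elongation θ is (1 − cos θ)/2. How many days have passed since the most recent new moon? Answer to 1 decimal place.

21.1 days

From f = (1 − cos θ)/2: cos θ = 1 − 2×0.61 = -0.220; arccos → 102.7°.
Waning ⇒ past full, so θ = 360° − 102.7° = 257.3°.
At 360°/29.5 d per day, 257.3° corresponds to 21.08 days.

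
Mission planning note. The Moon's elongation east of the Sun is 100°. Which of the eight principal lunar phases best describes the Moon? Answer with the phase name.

first quarter

The first quarter sector spans roughly 68°–112°; 100° falls inside it.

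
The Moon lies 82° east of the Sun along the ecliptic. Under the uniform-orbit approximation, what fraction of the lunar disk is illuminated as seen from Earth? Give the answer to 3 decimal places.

0.430

cos 82° = 0.139, so f = (1 − 0.139)/2 = 0.430.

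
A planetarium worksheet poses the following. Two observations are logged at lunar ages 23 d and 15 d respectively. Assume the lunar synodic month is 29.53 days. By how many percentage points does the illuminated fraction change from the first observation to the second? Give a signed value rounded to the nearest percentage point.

+59 percentage points

First observation: θ = 360°·23/29.53 = 280.4°, so f = 0.410.
Second observation: θ = 182.9°, f = 0.999.
Δf = 0.999 − 0.410 = +0.590, i.e. +59 pp.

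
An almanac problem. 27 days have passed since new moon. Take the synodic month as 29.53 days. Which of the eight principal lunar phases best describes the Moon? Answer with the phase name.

waning crescent

θ ≈ 360° × 27/29.53 = 329°, which falls in the waning crescent sector.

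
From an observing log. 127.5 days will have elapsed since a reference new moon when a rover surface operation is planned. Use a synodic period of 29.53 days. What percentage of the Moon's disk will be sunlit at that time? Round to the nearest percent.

127.5 d spans 4 complete synodic months (4 × 29.53 = 118.12 d) plus 9.38 d.
The Moon has covered 9.38/29.53 of its cycle, so θ ≈ 360° × 9.38/29.53 = 114.4°.
With cos θ = (-0.412), the lit fraction is (1 − (-0.412))/2 ≈ 0.706, so 71%.

71%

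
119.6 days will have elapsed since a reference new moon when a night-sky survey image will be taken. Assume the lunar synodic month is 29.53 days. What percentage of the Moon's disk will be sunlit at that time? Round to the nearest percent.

2%

Reduce mod P: 119.6 − 4×29.53 = 1.48 d into the current lunation.
Elongation θ = 360° × 1.48/29.53 ≈ 18.0°.
Illuminated fraction = (1 − cos 18.0°)/2 = (1 − 0.951)/2 ≈ 0.025, so 2%.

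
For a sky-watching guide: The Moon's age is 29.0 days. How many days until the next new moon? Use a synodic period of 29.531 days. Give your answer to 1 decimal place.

0.5 days

One full lunation from the last new moon is 29.531 d; remaining = 29.531 − 29.0 = 0.531 d.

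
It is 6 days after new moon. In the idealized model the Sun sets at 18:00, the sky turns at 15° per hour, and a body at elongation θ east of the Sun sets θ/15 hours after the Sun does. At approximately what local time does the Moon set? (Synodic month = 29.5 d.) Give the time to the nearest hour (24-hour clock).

Phase angle: θ = 360°·(6 d)/(29.5 d) = 73.2°.
The Moon trails the Sun by θ/15 = 73.2/15 ≈ 4.88 hours.
18:00 + 4.88 h ≈ 22:53 → 23:00 to the nearest hour.

23:00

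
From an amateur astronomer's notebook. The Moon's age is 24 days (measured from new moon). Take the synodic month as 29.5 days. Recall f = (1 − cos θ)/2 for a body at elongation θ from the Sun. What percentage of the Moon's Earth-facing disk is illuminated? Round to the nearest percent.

Elongation θ = 360° × 24/29.5 ≈ 292.9°.
cos 292.9° = 0.389, so f = (1 − 0.389)/2 = 0.306, so 31%.

31%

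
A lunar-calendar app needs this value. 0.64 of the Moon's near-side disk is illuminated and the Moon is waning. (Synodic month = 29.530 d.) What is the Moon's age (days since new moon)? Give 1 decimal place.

20.8 days

Invert f = (1 − cos θ)/2 to get cos θ = 1 − 2(0.64) = -0.280, hence θ₀ = arccos -0.280 = 106.3°.
Waning ⇒ past full, so θ = 360° − 106.3° = 253.7°.
At 360°/29.530 d per day, 253.7° corresponds to 20.81 days.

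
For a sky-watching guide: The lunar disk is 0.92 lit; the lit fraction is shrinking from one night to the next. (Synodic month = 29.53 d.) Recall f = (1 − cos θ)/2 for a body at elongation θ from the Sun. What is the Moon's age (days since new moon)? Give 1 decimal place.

17.5 days

Invert f = (1 − cos θ)/2 to get cos θ = 1 − 2(0.92) = -0.840, hence θ₀ = arccos -0.840 = 147.1°.
Since the Moon is past full (waning), take the reflex angle: θ = 360° − 147.1° = 212.9°.
At 360°/29.53 d per day, 212.9° corresponds to 17.46 days.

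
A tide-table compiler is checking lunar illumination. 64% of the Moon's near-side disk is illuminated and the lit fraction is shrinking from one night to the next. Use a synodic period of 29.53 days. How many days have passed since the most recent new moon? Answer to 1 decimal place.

20.8 days

Invert f = (1 − cos θ)/2 to get cos θ = 1 − 2(0.64) = -0.280, hence θ₀ = arccos -0.280 = 106.3°.
A waning Moon lies in 180°–360°, so θ = 360° − 106.3° = 253.7°.
Age = 29.53 × 253.7°/360° ≈ 20.81 days.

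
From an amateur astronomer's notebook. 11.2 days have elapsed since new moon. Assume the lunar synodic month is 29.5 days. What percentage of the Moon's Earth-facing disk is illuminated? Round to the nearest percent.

The Moon has covered 11.2/29.5 of its cycle, so θ ≈ 360° × 11.2/29.5 = 136.7°.
With cos θ = (-0.728), the lit fraction is (1 − (-0.728))/2 ≈ 0.864, so 86%.

86%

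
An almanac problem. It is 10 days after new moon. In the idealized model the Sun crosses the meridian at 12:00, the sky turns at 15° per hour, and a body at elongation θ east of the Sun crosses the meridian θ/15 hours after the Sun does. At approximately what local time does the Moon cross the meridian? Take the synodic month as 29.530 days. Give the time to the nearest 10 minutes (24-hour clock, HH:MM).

Elongation θ = 360° × 10/29.530 ≈ 121.9°.
At 15° of sky rotation per hour, 121.9° corresponds to a 8.13 h lag.
12:00 + 8.127 h ≈ 20:08 → 20:10 to the nearest ten minutes.

20:10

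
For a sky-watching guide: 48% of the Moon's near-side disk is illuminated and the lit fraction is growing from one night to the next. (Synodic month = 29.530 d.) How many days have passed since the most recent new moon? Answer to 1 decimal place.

7.2 days

From f = (1 − cos θ)/2: cos θ = 1 − 2×0.48 = 0.040; arccos → 87.7°.
Before full moon the principal value applies: θ = 87.7°.
At 360°/29.530 d per day, 87.7° corresponds to 7.19 days.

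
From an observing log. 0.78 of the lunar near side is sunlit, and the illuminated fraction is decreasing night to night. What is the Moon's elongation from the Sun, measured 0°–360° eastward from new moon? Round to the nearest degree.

236°

cos θ = 1 − 2f = -0.560, giving a principal value of 124.1°.
Since the Moon is past full (waning), take the reflex angle: θ = 360° − 124.1° = 235.9°.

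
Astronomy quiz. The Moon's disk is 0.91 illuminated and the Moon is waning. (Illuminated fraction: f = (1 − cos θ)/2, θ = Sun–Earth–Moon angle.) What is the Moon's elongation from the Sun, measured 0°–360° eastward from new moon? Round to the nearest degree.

cos θ = 1 − 2f = -0.820, giving a principal value of 145.1°.
Waning ⇒ past full, so θ = 360° − 145.1° = 214.9°.

215°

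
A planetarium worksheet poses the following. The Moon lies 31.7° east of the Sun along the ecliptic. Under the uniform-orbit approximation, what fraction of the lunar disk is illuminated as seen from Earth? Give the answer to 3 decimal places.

0.075

f = (1 − cos 31.7°)/2 = (1 − 0.851)/2 ≈ 0.075.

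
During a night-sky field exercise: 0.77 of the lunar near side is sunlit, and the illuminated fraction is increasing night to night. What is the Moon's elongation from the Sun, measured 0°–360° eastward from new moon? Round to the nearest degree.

123°

Invert f = (1 − cos θ)/2 to get cos θ = 1 − 2(0.77) = -0.540, hence θ₀ = arccos -0.540 = 122.7°.
Before full moon the principal value applies: θ = 122.7°.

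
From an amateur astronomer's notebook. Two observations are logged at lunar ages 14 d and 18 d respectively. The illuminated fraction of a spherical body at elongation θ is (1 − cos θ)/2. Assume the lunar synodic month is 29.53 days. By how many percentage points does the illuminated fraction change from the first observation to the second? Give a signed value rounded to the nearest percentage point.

θ₁ = 360° × 14/29.53 = 170.7°, f₁ = (1 − cos θ₁)/2 = 0.993.
θ₂ = 360° × 18/29.53 = 219.4°, f₂ = (1 − cos θ₂)/2 = 0.886.
Change = f₂ − f₁ = -0.107 → -11 percentage points.

-11 percentage points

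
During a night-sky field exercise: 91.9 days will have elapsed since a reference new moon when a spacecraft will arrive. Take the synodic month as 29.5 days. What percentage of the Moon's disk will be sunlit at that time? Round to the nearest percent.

13%

91.9 d spans 3 complete synodic months (3 × 29.5 = 88.50 d) plus 3.40 d.
Phase angle: θ = 360°·(3.40 d)/(29.5 d) = 41.5°.
cos 41.5° = 0.749, so f = (1 − 0.749)/2 = 0.125, so 13%.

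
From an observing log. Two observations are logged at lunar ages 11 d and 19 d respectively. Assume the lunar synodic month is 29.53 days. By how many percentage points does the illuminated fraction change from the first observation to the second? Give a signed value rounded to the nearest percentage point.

θ₁ = 360° × 11/29.53 = 134.1°, f₁ = (1 − cos θ₁)/2 = 0.848.
θ₂ = 360° × 19/29.53 = 231.6°, f₂ = (1 − cos θ₂)/2 = 0.810.
Change = f₂ − f₁ = -0.038 → -4 percentage points.

-4 percentage points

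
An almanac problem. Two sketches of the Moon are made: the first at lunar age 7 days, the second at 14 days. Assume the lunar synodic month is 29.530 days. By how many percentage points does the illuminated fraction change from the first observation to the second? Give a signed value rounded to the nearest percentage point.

First observation: θ = 360°·7/29.530 = 85.3°, so f = 0.459.
Second observation: θ = 170.7°, f = 0.993.
Δf = 0.993 − 0.459 = +0.534, i.e. +53 pp.

+53 percentage points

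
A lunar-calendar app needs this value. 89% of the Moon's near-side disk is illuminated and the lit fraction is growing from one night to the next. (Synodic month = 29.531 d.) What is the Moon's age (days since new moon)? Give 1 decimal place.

cos θ = 1 − 2f = -0.780, giving a principal value of 141.3°.
The Moon is waxing (0°–180°), so θ = 141.3° directly.
Age = 29.531 × 141.3°/360° ≈ 11.59 days.

11.6 days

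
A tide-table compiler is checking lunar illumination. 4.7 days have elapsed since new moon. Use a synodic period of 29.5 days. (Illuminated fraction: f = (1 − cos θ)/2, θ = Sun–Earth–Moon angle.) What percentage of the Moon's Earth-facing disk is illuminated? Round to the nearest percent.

23%

The Moon has covered 4.7/29.5 of its cycle, so θ ≈ 360° × 4.7/29.5 = 57.4°.
cos 57.4° = 0.539, so f = (1 − 0.539)/2 = 0.230, so 23%.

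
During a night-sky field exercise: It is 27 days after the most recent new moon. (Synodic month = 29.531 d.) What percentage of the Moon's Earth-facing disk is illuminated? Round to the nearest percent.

Phase angle: θ = 360°·(27 d)/(29.531 d) = 329.1°.
cos 329.1° = 0.858, so f = (1 − 0.858)/2 = 0.071, so 7%.

7%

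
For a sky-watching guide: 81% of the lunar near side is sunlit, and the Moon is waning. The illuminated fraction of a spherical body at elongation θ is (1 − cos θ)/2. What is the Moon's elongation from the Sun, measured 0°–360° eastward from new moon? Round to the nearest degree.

cos θ = 1 − 2f = -0.620, giving a principal value of 128.3°.
A waning Moon lies in 180°–360°, so θ = 360° − 128.3° = 231.7°.

232°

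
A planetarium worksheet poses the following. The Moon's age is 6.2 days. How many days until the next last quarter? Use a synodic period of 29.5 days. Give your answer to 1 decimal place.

Last quarter occurs at elongation 270°, i.e. at age 29.5 × 270/360 = 22.125 d.
That is 22.125 − 6.2 = 15.925 days ahead.

15.9 days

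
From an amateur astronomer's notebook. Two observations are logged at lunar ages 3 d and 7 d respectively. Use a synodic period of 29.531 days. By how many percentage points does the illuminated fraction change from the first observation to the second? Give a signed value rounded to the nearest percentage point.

First observation: θ = 360°·3/29.531 = 36.6°, so f = 0.098.
Second observation: θ = 85.3°, f = 0.459.
Δf = 0.459 − 0.098 = +0.361, i.e. +36 pp.

+36 percentage points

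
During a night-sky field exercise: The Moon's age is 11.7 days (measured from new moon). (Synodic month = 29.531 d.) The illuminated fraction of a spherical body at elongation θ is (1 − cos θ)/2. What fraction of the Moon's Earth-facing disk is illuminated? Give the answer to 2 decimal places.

Phase angle: θ = 360°·(11.7 d)/(29.531 d) = 142.6°.
Illuminated fraction = (1 − cos 142.6°)/2 = (1 − (-0.795))/2 ≈ 0.897.

0.90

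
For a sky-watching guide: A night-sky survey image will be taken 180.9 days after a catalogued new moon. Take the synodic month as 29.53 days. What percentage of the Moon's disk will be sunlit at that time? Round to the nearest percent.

180.9/29.53 = 6.126 lunations, so 6 complete cycles and 3.72 d into the next.
Phase angle: θ = 360°·(3.72 d)/(29.53 d) = 45.4°.
With cos θ = 0.703, the lit fraction is (1 − 0.703)/2 ≈ 0.149, so 15%.

15%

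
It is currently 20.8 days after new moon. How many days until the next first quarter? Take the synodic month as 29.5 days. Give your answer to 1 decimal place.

First quarter is 0.25 of the way through the cycle: age 0.25 × 29.5 = 7.375 d.
Already past this cycle's first quarter; the next is at 7.375 + 29.5 = 36.875 d, so 36.875 − 20.8 = 16.075 days.

16.1 days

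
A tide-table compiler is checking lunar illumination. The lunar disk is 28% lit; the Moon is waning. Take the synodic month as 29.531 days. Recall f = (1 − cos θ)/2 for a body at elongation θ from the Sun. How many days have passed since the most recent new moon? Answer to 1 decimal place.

24.3 days

From f = (1 − cos θ)/2: cos θ = 1 − 2×0.28 = 0.440; arccos → 63.9°.
A waning Moon lies in 180°–360°, so θ = 360° − 63.9° = 296.1°.
At 360°/29.531 d per day, 296.1° corresponds to 24.29 days.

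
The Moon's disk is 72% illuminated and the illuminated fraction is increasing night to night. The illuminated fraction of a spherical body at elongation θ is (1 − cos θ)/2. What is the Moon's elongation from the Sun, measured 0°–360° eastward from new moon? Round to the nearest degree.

116°

cos θ = 1 − 2f = -0.440, giving a principal value of 116.1°.
Waxing ⇒ before full, so θ = 116.1°.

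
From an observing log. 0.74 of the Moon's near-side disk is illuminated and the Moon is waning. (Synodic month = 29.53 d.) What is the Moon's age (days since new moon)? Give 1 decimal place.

Invert f = (1 − cos θ)/2 to get cos θ = 1 − 2(0.74) = -0.480, hence θ₀ = arccos -0.480 = 118.7°.
Waning ⇒ past full, so θ = 360° − 118.7° = 241.3°.
At 360°/29.53 d per day, 241.3° corresponds to 19.79 days.

19.8 days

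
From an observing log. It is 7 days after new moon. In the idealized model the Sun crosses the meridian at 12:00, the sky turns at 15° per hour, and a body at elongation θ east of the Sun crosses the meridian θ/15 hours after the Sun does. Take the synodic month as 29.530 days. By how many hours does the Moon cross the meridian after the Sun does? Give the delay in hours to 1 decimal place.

The Moon has covered 7/29.530 of its cycle, so θ ≈ 360° × 7/29.530 = 85.3°.
Delay after the Sun = 85.3° / (15°/h) ≈ 5.69 h.
So the Moon crosses the meridian 5.69 h after the Sun.

5.7 h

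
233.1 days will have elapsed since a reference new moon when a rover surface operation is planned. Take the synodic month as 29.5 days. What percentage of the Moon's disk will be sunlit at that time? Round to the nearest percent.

Reduce mod P: 233.1 − 7×29.5 = 26.60 d into the current lunation.
Phase angle: θ = 360°·(26.60 d)/(29.5 d) = 324.6°.
Illuminated fraction = (1 − cos 324.6°)/2 = (1 − 0.815)/2 ≈ 0.092, so 9%.

9%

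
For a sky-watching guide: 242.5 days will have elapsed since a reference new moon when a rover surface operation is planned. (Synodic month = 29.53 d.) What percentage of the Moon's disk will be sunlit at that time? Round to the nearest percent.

242.5 d spans 8 complete synodic months (8 × 29.53 = 236.24 d) plus 6.26 d.
Elongation θ = 360° × 6.26/29.53 ≈ 76.3°.
Illuminated fraction = (1 − cos 76.3°)/2 = (1 − 0.237)/2 ≈ 0.382, so 38%.

38%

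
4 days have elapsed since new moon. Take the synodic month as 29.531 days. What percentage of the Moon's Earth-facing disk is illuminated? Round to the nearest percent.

17%

The Moon has covered 4/29.531 of its cycle, so θ ≈ 360° × 4/29.531 = 48.8°.
Illuminated fraction = (1 − cos 48.8°)/2 = (1 − 0.659)/2 ≈ 0.170, so 17%.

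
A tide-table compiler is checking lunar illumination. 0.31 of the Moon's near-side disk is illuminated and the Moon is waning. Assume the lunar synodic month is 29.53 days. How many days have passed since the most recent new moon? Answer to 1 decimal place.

24.0 days

Invert f = (1 − cos θ)/2 to get cos θ = 1 − 2(0.31) = 0.380, hence θ₀ = arccos 0.380 = 67.7°.
Since the Moon is past full (waning), take the reflex angle: θ = 360° − 67.7° = 292.3°.
At 360°/29.53 d per day, 292.3° corresponds to 23.98 days.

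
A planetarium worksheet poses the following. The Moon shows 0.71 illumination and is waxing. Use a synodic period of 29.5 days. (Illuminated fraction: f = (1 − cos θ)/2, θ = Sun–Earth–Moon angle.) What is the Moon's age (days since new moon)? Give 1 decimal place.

9.4 days

cos θ = 1 − 2f = -0.420, giving a principal value of 114.8°.
Waxing ⇒ before full, so θ = 114.8°.
Age = 29.5 × 114.8°/360° ≈ 9.41 days.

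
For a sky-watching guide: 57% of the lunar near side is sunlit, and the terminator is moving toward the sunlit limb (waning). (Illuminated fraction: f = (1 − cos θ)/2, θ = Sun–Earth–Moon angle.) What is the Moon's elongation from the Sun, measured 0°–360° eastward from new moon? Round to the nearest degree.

262°

From f = (1 − cos θ)/2: cos θ = 1 − 2×0.57 = -0.140; arccos → 98.0°.
Waning ⇒ past full, so θ = 360° − 98.0° = 262.0°.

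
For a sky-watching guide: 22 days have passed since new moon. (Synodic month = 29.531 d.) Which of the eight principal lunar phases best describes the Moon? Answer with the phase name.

At 22/29.531 of the cycle, θ ≈ 268° — the last quarter range.

last quarter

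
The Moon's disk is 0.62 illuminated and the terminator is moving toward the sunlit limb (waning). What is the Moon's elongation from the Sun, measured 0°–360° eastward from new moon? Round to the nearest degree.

From f = (1 − cos θ)/2: cos θ = 1 − 2×0.62 = -0.240; arccos → 103.9°.
Waning ⇒ past full, so θ = 360° − 103.9° = 256.1°.

256°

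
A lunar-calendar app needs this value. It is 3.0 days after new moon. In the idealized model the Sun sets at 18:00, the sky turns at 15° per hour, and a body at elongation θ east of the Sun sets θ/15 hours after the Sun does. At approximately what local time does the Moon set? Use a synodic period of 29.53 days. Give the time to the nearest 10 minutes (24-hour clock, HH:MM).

20:30

Elongation θ = 360° × 3.0/29.53 ≈ 36.6°.
At 15° of sky rotation per hour, 36.6° corresponds to a 2.44 h lag.
18:00 + 2.438 h ≈ 20:26 → 20:30 to the nearest ten minutes.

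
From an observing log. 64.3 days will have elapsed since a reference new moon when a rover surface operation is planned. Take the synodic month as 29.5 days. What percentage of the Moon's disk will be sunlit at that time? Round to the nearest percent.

Reduce mod P: 64.3 − 2×29.5 = 5.30 d into the current lunation.
Elongation θ = 360° × 5.30/29.5 ≈ 64.7°.
Illuminated fraction = (1 − cos 64.7°)/2 = (1 − 0.428)/2 ≈ 0.286, so 29%.

29%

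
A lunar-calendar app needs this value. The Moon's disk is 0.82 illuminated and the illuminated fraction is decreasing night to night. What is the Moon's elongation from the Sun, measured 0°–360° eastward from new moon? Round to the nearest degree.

230°

cos θ = 1 − 2f = -0.640, giving a principal value of 129.8°.
Waning ⇒ past full, so θ = 360° − 129.8° = 230.2°.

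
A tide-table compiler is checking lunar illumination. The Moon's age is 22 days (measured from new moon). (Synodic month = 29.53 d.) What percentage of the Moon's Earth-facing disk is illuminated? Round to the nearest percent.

52%

Phase angle: θ = 360°·(22 d)/(29.53 d) = 268.2°.
Illuminated fraction = (1 − cos 268.2°)/2 = (1 − (-0.031))/2 ≈ 0.516, so 52%.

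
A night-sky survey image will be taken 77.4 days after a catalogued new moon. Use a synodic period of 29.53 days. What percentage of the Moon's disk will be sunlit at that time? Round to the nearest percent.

86%

77.4 d spans 2 complete synodic months (2 × 29.53 = 59.06 d) plus 18.34 d.
Phase angle: θ = 360°·(18.34 d)/(29.53 d) = 223.6°.
cos 223.6° = (-0.724), so f = (1 − (-0.724))/2 = 0.862, so 86%.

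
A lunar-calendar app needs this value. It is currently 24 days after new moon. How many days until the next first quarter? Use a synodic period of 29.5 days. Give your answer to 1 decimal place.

First quarter is 0.25 of the way through the cycle: age 0.25 × 29.5 = 7.375 d.
Already past this cycle's first quarter; the next is at 7.375 + 29.5 = 36.875 d, so 36.875 − 24 = 12.875 days.

12.9 days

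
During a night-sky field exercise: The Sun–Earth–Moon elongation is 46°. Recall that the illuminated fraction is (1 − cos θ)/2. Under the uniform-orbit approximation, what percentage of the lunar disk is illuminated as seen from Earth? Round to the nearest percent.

cos 46° = 0.695, so f = (1 − 0.695)/2 = 0.153, i.e. 15%.

15%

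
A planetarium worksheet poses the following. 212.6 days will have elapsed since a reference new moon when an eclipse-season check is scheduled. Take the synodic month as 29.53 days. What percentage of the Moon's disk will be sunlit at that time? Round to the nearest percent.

Reduce mod P: 212.6 − 7×29.53 = 5.89 d into the current lunation.
The Moon has covered 5.89/29.53 of its cycle, so θ ≈ 360° × 5.89/29.53 = 71.8°.
Illuminated fraction = (1 − cos 71.8°)/2 = (1 − 0.312)/2 ≈ 0.344, so 34%.

34%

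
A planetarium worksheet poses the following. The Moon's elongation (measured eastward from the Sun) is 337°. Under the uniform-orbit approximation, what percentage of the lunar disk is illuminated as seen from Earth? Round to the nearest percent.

4%

Half-versine of 337°: (1 − 0.921)/2 = 0.040, i.e. 4%.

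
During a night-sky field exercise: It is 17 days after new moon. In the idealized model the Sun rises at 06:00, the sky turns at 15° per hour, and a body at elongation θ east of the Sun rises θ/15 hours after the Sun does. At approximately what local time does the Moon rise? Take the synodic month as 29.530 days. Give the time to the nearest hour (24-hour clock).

20:00

Elongation θ = 360° × 17/29.530 ≈ 207.2°.
The Moon trails the Sun by θ/15 = 207.2/15 ≈ 13.82 hours.
06:00 + 13.82 h ≈ 19:49 → 20:00 to the nearest hour.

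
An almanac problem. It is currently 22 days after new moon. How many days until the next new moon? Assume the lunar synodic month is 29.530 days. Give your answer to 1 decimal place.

7.5 days

One full lunation from the last new moon is 29.530 d; remaining = 29.530 − 22 = 7.530 d.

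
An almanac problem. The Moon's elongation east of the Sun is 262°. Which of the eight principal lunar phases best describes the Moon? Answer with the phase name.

262° lies in the last quarter sector of the 8-phase cycle.

last quarter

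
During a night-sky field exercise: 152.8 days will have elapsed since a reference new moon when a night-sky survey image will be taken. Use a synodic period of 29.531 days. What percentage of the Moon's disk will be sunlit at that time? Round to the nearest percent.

27%

Reduce mod P: 152.8 − 5×29.531 = 5.15 d into the current lunation.
The Moon has covered 5.15/29.531 of its cycle, so θ ≈ 360° × 5.15/29.531 = 62.7°.
With cos θ = 0.458, the lit fraction is (1 − 0.458)/2 ≈ 0.271, so 27%.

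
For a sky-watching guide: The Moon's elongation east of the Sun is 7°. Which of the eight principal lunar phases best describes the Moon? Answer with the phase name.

7° lies in the new moon sector of the 8-phase cycle.

new moon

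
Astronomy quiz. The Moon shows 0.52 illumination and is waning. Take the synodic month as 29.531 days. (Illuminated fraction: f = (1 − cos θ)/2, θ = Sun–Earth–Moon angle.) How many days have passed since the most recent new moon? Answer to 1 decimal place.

Invert f = (1 − cos θ)/2 to get cos θ = 1 − 2(0.52) = -0.040, hence θ₀ = arccos -0.040 = 92.3°.
Waning ⇒ past full, so θ = 360° − 92.3° = 267.7°.
That fraction of the synodic month is 267.7/360 × 29.531 d ≈ 21.96 d.

22.0 days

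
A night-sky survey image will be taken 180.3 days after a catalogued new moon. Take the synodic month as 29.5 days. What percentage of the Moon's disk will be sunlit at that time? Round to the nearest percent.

Reduce mod P: 180.3 − 6×29.5 = 3.30 d into the current lunation.
The Moon has covered 3.30/29.5 of its cycle, so θ ≈ 360° × 3.30/29.5 = 40.3°.
cos 40.3° = 0.763, so f = (1 − 0.763)/2 = 0.119, so 12%.

12%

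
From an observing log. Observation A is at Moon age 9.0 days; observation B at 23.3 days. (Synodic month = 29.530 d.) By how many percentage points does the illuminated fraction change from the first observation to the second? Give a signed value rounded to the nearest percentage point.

First observation: θ = 360°·9.0/29.530 = 109.7°, so f = 0.669.
Second observation: θ = 284.1°, f = 0.379.
Δf = 0.379 − 0.669 = -0.290, i.e. -29 pp.

-29 percentage points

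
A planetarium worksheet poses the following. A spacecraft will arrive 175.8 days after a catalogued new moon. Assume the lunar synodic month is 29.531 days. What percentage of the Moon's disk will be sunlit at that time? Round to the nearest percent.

2%

175.8/29.531 = 5.953 lunations, so 5 complete cycles and 28.15 d into the next.
The Moon has covered 28.15/29.531 of its cycle, so θ ≈ 360° × 28.15/29.531 = 343.1°.
cos 343.1° = 0.957, so f = (1 − 0.957)/2 = 0.022, so 2%.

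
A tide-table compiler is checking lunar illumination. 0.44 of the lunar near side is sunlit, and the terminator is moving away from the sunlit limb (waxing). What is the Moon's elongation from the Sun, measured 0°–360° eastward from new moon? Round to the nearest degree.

83°

Invert f = (1 − cos θ)/2 to get cos θ = 1 − 2(0.44) = 0.120, hence θ₀ = arccos 0.120 = 83.1°.
The Moon is waxing (0°–180°), so θ = 83.1° directly.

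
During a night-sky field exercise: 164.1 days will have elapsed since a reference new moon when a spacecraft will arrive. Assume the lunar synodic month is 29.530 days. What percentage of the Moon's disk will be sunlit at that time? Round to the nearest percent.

164.1 d spans 5 complete synodic months (5 × 29.530 = 147.65 d) plus 16.45 d.
Phase angle: θ = 360°·(16.45 d)/(29.530 d) = 200.5°.
cos 200.5° = (-0.936), so f = (1 − (-0.936))/2 = 0.968, so 97%.

97%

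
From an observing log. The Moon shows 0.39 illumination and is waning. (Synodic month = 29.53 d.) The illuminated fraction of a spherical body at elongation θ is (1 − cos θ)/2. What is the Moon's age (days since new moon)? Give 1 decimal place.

23.2 days

From f = (1 − cos θ)/2: cos θ = 1 − 2×0.39 = 0.220; arccos → 77.3°.
A waning Moon lies in 180°–360°, so θ = 360° − 77.3° = 282.7°.
Age = 29.53 × 282.7°/360° ≈ 23.19 days.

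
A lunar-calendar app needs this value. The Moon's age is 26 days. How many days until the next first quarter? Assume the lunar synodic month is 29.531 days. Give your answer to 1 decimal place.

10.9 days

First quarter occurs at elongation 90°, i.e. at age 29.531 × 90/360 = 7.383 d.
Already past this cycle's first quarter; the next is at 7.383 + 29.531 = 36.914 d, so 36.914 − 26 = 10.914 days.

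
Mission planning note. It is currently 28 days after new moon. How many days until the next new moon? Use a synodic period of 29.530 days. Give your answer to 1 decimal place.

1.5 days

One full lunation from the last new moon is 29.530 d; remaining = 29.530 − 28 = 1.530 d.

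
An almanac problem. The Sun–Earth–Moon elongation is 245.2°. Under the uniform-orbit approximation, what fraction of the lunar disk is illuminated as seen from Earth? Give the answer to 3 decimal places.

0.710

Half-versine of 245.2°: (1 − (-0.419))/2 = 0.710.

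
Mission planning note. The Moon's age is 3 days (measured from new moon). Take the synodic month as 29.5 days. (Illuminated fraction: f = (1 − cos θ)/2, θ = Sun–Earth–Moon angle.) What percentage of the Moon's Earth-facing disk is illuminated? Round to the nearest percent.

10%

Phase angle: θ = 360°·(3 d)/(29.5 d) = 36.6°.
cos 36.6° = 0.803, so f = (1 − 0.803)/2 = 0.099, so 10%.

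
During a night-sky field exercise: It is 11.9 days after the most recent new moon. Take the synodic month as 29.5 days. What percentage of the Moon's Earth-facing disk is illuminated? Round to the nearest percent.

91%

Elongation θ = 360° × 11.9/29.5 ≈ 145.2°.
With cos θ = (-0.821), the lit fraction is (1 − (-0.821))/2 ≈ 0.911, so 91%.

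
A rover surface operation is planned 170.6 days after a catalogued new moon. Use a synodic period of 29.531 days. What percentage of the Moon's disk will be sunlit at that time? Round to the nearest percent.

42%

170.6 d spans 5 complete synodic months (5 × 29.531 = 147.66 d) plus 22.94 d.
Elongation θ = 360° × 22.94/29.531 ≈ 279.7°.
cos 279.7° = 0.169, so f = (1 − 0.169)/2 = 0.416, so 42%.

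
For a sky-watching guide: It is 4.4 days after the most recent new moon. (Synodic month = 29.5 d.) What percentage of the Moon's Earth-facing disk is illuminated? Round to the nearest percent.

20%

Elongation θ = 360° × 4.4/29.5 ≈ 53.7°.
Illuminated fraction = (1 − cos 53.7°)/2 = (1 − 0.592)/2 ≈ 0.204, so 20%.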